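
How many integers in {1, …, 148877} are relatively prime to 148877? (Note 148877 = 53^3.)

φ(148877) = 148877 · (1 − 1/53)
       = 148877 · 52/53 = 146068.

146068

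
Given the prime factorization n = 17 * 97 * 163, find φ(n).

248832

φ(268787) = 268787 · (1 − 1/17) · (1 − 1/97) · (1 − 1/163)
       = 268787 · 248832/268787 = 248832.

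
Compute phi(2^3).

4

φ(8) = 8 · (1 − 1/2)
       = 8 · 1/2 = 4.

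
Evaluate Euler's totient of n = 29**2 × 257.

207872

φ(29^2) = 29^1·(29−1) = 29·28 = 812.
φ(257) = 257 − 1 = 256.
Since φ is multiplicative, φ(216137) = 812 · 256 = 207872.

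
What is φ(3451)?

2688

3451 = 7 · 17 · 29.
φ(3451) = 3451 · (1 − 1/7) · (1 − 1/17) · (1 − 1/29)
       = 3451 · 2688/3451 = 2688.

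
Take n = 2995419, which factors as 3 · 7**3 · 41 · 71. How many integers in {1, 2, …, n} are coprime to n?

φ(3) = 3 − 1 = 2.
φ(7^3) = 7^2·(7−1) = 49·6 = 294.
φ(41) = 41 − 1 = 40.
φ(71) = 71 − 1 = 70.
Multiply: 2 · 294 · 40 · 70 = 1646400.

1646400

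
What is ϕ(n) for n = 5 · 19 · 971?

φ(92245) = 92245 · (1 − 1/5) · (1 − 1/19) · (1 − 1/971)
       = 92245 · 69840/92245 = 69840.

69840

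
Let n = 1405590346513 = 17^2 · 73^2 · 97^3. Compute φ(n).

φ(17^2) = 17^1·(17−1) = 17·16 = 272.
φ(73^2) = 73^2 − 73^1 = 5329 − 73 = 5256.
φ(97^3) = 97^2·(97−1) = 9409·96 = 903264.
Since φ is multiplicative, φ(1405590346513) = 272 · 5256 · 903264 = 1291335118848.

1291335118848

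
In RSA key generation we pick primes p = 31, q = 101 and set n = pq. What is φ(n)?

φ(3131) = 3131 · (1 − 1/31) · (1 − 1/101)
       = 3131 · 3000/3131 = 3000.

3000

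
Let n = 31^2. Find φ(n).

φ(31^2) = 31^1·(31−1) = 31·30 = 930.

930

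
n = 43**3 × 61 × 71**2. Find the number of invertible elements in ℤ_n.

23157615600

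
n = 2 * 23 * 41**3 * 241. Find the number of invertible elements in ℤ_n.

φ(2) = 2 − 1 = 1.
φ(23) = 23 − 1 = 22.
φ(41^3) = 41^2·(41−1) = 1681·40 = 67240.
φ(241) = 241 − 1 = 240.
Since φ is multiplicative, φ(764058206) = 1 · 22 · 67240 · 240 = 355027200.

355027200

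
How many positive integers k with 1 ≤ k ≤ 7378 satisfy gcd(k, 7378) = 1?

Factor 7378: 7378 = 2 · 7 · 17 · 31.
φ(7378) = 7378 · (1 − 1/2) · (1 − 1/7) · (1 − 1/17) · (1 − 1/31)
       = 7378 · 2880/7378 = 2880.

2880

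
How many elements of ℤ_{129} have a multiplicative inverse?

84

Factor 129: 129 = 3 · 43.
φ(129) = 129 · (1 − 1/3) · (1 − 1/43)
       = 129 · 84/129 = 84.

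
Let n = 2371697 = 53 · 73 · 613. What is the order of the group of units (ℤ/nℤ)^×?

2291328

φ(2371697) = 2371697 · (1 − 1/53) · (1 − 1/73) · (1 − 1/613)
       = 2371697 · 2291328/2371697 = 2291328.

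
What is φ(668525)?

422400

668525 = 5**2 · 11**2 · 13 · 17.
φ(5^2) = 5^1·(5−1) = 5·4 = 20.
φ(11^2) = 11^2 − 11^1 = 121 − 11 = 110.
φ(13) = 13 − 1 = 12.
φ(17) = 17 − 1 = 16.
φ(668525) = 20 × 110 × 12 × 16 = 422400.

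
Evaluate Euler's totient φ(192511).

Prime factorization: 192511 = 11^2 · 37 · 43.
φ(192511) = 192511 · (1 − 1/11) · (1 − 1/37) · (1 − 1/43)
       = 192511 · 15120/17501 = 166320.

166320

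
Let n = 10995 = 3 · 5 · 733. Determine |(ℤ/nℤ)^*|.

5856

φ(10995) = 10995 · (1 − 1/3) · (1 − 1/5) · (1 − 1/733)
       = 10995 · 5856/10995 = 5856.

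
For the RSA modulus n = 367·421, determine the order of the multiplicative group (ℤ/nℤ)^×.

153720

φ(pq) = (p−1)(q−1) = 366 · 420 = 153720.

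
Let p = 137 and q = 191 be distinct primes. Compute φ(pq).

25840

For distinct primes, φ(pq) = (p−1)(q−1) = 136 × 190 = 25840.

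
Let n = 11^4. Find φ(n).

φ(11^4) = 11^3·(11−1) = 1331·10 = 13310.

13310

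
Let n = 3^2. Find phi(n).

6

φ(9) = 9 · (1 − 1/3)
       = 9 · 2/3 = 6.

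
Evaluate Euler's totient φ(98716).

44352

Prime factorization: 98716 = 2^2 · 23 · 29 · 37.
φ(2^2) = 2^2 − 2^1 = 4 − 2 = 2.
φ(23) = 23 − 1 = 22.
φ(29) = 29 − 1 = 28.
φ(37) = 37 − 1 = 36.
φ(98716) = 2 × 22 × 28 × 36 = 44352.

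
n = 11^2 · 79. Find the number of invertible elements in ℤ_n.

8580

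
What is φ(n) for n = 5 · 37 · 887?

φ(164095) = 164095 · (1 − 1/5) · (1 − 1/37) · (1 − 1/887)
       = 164095 · 127584/164095 = 127584.

127584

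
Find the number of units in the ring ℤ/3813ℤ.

2400

3813 = 3 × 31 × 41.
φ(3) = 3 − 1 = 2.
φ(31) = 31 − 1 = 30.
φ(41) = 41 − 1 = 40.
φ(3813) = 2 × 30 × 40 = 2400.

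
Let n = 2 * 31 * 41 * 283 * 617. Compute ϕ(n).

φ(2) = 2 − 1 = 1.
φ(31) = 31 − 1 = 30.
φ(41) = 41 − 1 = 40.
φ(283) = 283 − 1 = 282.
φ(617) = 617 − 1 = 616.
Since φ is multiplicative, φ(443861162) = 1 · 30 · 40 · 282 · 616 = 208454400.

208454400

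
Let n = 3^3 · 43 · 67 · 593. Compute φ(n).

29538432

φ(46127691) = 46127691 · (1 − 1/3) · (1 − 1/43) · (1 − 1/67) · (1 − 1/593)
       = 46127691 · 3282048/5125299 = 29538432.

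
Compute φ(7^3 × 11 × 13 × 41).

1411200

φ(2011009) = 2011009 · (1 − 1/7) · (1 − 1/11) · (1 − 1/13) · (1 − 1/41)
       = 2011009 · 28800/41041 = 1411200.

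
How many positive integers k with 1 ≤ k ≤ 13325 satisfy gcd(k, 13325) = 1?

First factor: 13325 = 5**2 · 13 · 41.
φ(13325) = 13325 · (1 − 1/5) · (1 − 1/13) · (1 − 1/41)
       = 13325 · 1920/2665 = 9600.

9600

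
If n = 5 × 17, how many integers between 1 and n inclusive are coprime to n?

φ(5) = 5 − 1 = 4.
φ(17) = 17 − 1 = 16.
φ(85) = 4 × 16 = 64.

64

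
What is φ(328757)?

261360

Factor 328757: 328757 = 11^3 * 13 * 19.
φ(328757) = 328757 · (1 − 1/11) · (1 − 1/13) · (1 − 1/19)
       = 328757 · 2160/2717 = 261360.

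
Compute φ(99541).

99541 = 13^2 × 19 × 31.
φ(99541) = 99541 · (1 − 1/13) · (1 − 1/19) · (1 − 1/31)
       = 99541 · 6480/7657 = 84240.

84240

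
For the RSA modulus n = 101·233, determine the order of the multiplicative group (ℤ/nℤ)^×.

23200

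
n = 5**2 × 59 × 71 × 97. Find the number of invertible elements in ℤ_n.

φ(5^2) = 5^1·(5−1) = 5·4 = 20.
φ(59) = 59 − 1 = 58.
φ(71) = 71 − 1 = 70.
φ(97) = 97 − 1 = 96.
Multiply: 20 · 58 · 70 · 96 = 7795200.

7795200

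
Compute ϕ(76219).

62400

Prime factorization: 76219 = 11 · 13^2 · 41.
φ(76219) = 76219 · (1 − 1/11) · (1 − 1/13) · (1 − 1/41)
       = 76219 · 4800/5863 = 62400.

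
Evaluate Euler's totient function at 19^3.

φ(19^3) = 19^3 − 19^2 = 6859 − 361 = 6498.

6498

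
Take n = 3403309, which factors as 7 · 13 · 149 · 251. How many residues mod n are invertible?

φ(7) = 7 − 1 = 6.
φ(13) = 13 − 1 = 12.
φ(149) = 149 − 1 = 148.
φ(251) = 251 − 1 = 250.
φ(3403309) = 6 × 12 × 148 × 250 = 2664000.

2664000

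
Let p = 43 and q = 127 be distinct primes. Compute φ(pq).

For distinct primes, φ(pq) = (p−1)(q−1) = 42 × 126 = 5292.

5292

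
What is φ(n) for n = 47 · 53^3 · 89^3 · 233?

1086584698321408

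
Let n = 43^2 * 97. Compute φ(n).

φ(179353) = 179353 · (1 − 1/43) · (1 − 1/97)
       = 179353 · 4032/4171 = 173376.

173376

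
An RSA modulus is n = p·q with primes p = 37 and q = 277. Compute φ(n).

9936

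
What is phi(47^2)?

2162

φ(47^2) = 47^1·(47−1) = 47·46 = 2162.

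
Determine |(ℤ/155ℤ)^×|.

120

155 = 5 · 31.
φ(5) = 5 − 1 = 4.
φ(31) = 31 − 1 = 30.
φ(155) = 4 × 30 = 120.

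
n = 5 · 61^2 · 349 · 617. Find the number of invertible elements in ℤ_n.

φ(4006270465) = 4006270465 · (1 − 1/5) · (1 − 1/61) · (1 − 1/349) · (1 − 1/617)
       = 4006270465 · 51448320/65676565 = 3138347520.

3138347520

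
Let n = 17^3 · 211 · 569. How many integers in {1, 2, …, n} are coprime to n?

551550720

φ(17^3) = 17^3 − 17^2 = 4913 − 289 = 4624.
φ(211) = 211 − 1 = 210.
φ(569) = 569 − 1 = 568.
Since φ is multiplicative, φ(589849867) = 4624 · 210 · 568 = 551550720.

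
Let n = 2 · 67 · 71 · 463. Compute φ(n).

φ(4404982) = 4404982 · (1 − 1/2) · (1 − 1/67) · (1 − 1/71) · (1 − 1/463)
       = 4404982 · 2134440/4404982 = 2134440.

2134440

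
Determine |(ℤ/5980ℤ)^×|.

2112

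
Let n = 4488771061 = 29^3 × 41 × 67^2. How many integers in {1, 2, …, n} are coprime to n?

4165170240

φ(4488771061) = 4488771061 · (1 − 1/29) · (1 − 1/41) · (1 − 1/67)
       = 4488771061 · 73920/79663 = 4165170240.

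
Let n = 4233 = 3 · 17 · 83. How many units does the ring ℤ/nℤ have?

φ(4233) = 4233 · (1 − 1/3) · (1 − 1/17) · (1 − 1/83)
       = 4233 · 2624/4233 = 2624.

2624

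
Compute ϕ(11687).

10080

First factor: 11687 = 13 · 29 · 31.
φ(13) = 13 − 1 = 12.
φ(29) = 29 − 1 = 28.
φ(31) = 31 − 1 = 30.
Multiply: 12 · 28 · 30 = 10080.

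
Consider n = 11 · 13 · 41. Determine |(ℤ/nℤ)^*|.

4800

φ(11) = 11 − 1 = 10.
φ(13) = 13 − 1 = 12.
φ(41) = 41 − 1 = 40.
φ(5863) = 10 × 12 × 40 = 4800.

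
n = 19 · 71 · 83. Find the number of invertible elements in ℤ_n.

φ(19) = 19 − 1 = 18.
φ(71) = 71 − 1 = 70.
φ(83) = 83 − 1 = 82.
φ(111967) = 18 × 70 × 82 = 103320.

103320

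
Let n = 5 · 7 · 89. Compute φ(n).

2112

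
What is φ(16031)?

Prime factorization: 16031 = 17 · 23 · 41.
φ(17) = 17 − 1 = 16.
φ(23) = 23 − 1 = 22.
φ(41) = 41 − 1 = 40.
Since φ is multiplicative, φ(16031) = 16 · 22 · 40 = 14080.

14080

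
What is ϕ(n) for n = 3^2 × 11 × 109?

φ(10791) = 10791 · (1 − 1/3) · (1 − 1/11) · (1 − 1/109)
       = 10791 · 2160/3597 = 6480.

6480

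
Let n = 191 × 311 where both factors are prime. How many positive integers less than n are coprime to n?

φ(pq) = (p−1)(q−1) = 190 · 310 = 58900.

58900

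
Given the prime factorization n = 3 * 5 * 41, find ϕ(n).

320

φ(3) = 3 − 1 = 2.
φ(5) = 5 − 1 = 4.
φ(41) = 41 − 1 = 40.
Since φ is multiplicative, φ(615) = 2 · 4 · 40 = 320.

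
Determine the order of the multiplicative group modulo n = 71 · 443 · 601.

18564000

φ(18903253) = 18903253 · (1 − 1/71) · (1 − 1/443) · (1 − 1/601)
       = 18903253 · 18564000/18903253 = 18564000.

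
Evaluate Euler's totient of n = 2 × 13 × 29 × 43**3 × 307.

7984484928

φ(2) = 2 − 1 = 1.
φ(13) = 13 − 1 = 12.
φ(29) = 29 − 1 = 28.
φ(43^3) = 43^3 − 43^2 = 79507 − 1849 = 77658.
φ(307) = 307 − 1 = 306.
Since φ is multiplicative, φ(18404121346) = 1 · 12 · 28 · 77658 · 306 = 7984484928.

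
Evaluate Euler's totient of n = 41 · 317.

12640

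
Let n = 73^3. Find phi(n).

383688

φ(73^3) = 73^3 − 73^2 = 389017 − 5329 = 383688.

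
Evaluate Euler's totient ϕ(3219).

2016

First factor: 3219 = 3 · 29 · 37.
φ(3) = 3 − 1 = 2.
φ(29) = 29 − 1 = 28.
φ(37) = 37 − 1 = 36.
φ(3219) = 2 × 28 × 36 = 2016.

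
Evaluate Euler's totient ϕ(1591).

1591 = 37 · 43.
φ(37) = 37 − 1 = 36.
φ(43) = 43 − 1 = 42.
Since φ is multiplicative, φ(1591) = 36 · 42 = 1512.

1512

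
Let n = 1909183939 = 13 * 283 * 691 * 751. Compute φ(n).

φ(1909183939) = 1909183939 · (1 − 1/13) · (1 − 1/283) · (1 − 1/691) · (1 − 1/751)
       = 1909183939 · 1751220000/1909183939 = 1751220000.

1751220000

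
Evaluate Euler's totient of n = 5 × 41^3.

268960

φ(5) = 5 − 1 = 4.
φ(41^3) = 41^2·(41−1) = 1681·40 = 67240.
Multiply: 4 · 67240 = 268960.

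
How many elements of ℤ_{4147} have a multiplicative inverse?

Factor 4147: 4147 = 11 * 13 * 29.
φ(11) = 11 − 1 = 10.
φ(13) = 13 − 1 = 12.
φ(29) = 29 − 1 = 28.
Since φ is multiplicative, φ(4147) = 10 · 12 · 28 = 3360.

3360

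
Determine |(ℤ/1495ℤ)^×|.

First factor: 1495 = 5 · 13 · 23.
φ(5) = 5 − 1 = 4.
φ(13) = 13 − 1 = 12.
φ(23) = 23 − 1 = 22.
Multiply: 4 · 12 · 22 = 1056.

1056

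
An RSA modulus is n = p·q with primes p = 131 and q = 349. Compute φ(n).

For distinct primes, φ(pq) = (p−1)(q−1) = 130 × 348 = 45240.

45240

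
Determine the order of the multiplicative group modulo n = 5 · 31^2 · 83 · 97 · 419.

12240645120

φ(5) = 5 − 1 = 4.
φ(31^2) = 31^1·(31−1) = 31·30 = 930.
φ(83) = 83 − 1 = 82.
φ(97) = 97 − 1 = 96.
φ(419) = 419 − 1 = 418.
φ(16209038045) = 4 × 930 × 82 × 96 × 418 = 12240645120.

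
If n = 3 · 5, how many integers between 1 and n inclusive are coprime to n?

8

φ(15) = 15 · (1 − 1/3) · (1 − 1/5)
       = 15 · 8/15 = 8.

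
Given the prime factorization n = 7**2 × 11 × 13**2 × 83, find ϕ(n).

5372640

φ(7560553) = 7560553 · (1 − 1/7) · (1 − 1/11) · (1 − 1/13) · (1 − 1/83)
       = 7560553 · 59040/83083 = 5372640.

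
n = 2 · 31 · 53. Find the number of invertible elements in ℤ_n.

φ(2) = 2 − 1 = 1.
φ(31) = 31 − 1 = 30.
φ(53) = 53 − 1 = 52.
φ(3286) = 1 × 30 × 52 = 1560.

1560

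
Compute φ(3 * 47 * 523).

48024

φ(73743) = 73743 · (1 − 1/3) · (1 − 1/47) · (1 − 1/523)
       = 73743 · 48024/73743 = 48024.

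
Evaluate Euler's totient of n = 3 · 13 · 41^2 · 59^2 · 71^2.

φ(3) = 3 − 1 = 2.
φ(13) = 13 − 1 = 12.
φ(41^2) = 41^2 − 41^1 = 1681 − 41 = 1640.
φ(59^2) = 59^2 − 59^1 = 3481 − 59 = 3422.
φ(71^2) = 71^2 − 71^1 = 5041 − 71 = 4970.
φ(1150411041039) = 2 × 12 × 1640 × 3422 × 4970 = 669408902400.

669408902400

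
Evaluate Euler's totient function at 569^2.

323192

φ(323761) = 323761 · (1 − 1/569)
       = 323761 · 568/569 = 323192.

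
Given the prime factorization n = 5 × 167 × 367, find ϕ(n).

243024

φ(5) = 5 − 1 = 4.
φ(167) = 167 − 1 = 166.
φ(367) = 367 − 1 = 366.
φ(306445) = 4 × 166 × 366 = 243024.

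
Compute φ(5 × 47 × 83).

15088

φ(19505) = 19505 · (1 − 1/5) · (1 − 1/47) · (1 − 1/83)
       = 19505 · 15088/19505 = 15088.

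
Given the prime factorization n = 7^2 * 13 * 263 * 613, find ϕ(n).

φ(7^2) = 7^1·(7−1) = 7·6 = 42.
φ(13) = 13 − 1 = 12.
φ(263) = 263 − 1 = 262.
φ(613) = 613 − 1 = 612.
Since φ is multiplicative, φ(102696503) = 42 · 12 · 262 · 612 = 80813376.

80813376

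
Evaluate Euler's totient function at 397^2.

φ(397^2) = 397^2 − 397^1 = 157609 − 397 = 157212.

157212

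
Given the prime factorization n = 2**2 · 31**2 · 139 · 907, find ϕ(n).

232552080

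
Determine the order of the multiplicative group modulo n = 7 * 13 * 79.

5616

φ(7) = 7 − 1 = 6.
φ(13) = 13 − 1 = 12.
φ(79) = 79 − 1 = 78.
Since φ is multiplicative, φ(7189) = 6 · 12 · 78 = 5616.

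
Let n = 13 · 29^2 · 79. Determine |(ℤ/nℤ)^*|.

760032

φ(13) = 13 − 1 = 12.
φ(29^2) = 29^1·(29−1) = 29·28 = 812.
φ(79) = 79 − 1 = 78.
φ(863707) = 12 × 812 × 78 = 760032.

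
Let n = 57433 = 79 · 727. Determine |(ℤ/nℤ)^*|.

φ(57433) = 57433 · (1 − 1/79) · (1 − 1/727)
       = 57433 · 56628/57433 = 56628.

56628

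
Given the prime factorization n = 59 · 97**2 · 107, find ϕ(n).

57250176

φ(59399017) = 59399017 · (1 − 1/59) · (1 − 1/97) · (1 − 1/107)
       = 59399017 · 590208/612361 = 57250176.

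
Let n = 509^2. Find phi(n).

φ(509^2) = 509^1·(509−1) = 509·508 = 258572.

258572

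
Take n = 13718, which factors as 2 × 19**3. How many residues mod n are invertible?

φ(13718) = 13718 · (1 − 1/2) · (1 − 1/19)
       = 13718 · 18/38 = 6498.

6498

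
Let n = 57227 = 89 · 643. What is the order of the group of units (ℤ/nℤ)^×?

56496

φ(89) = 89 − 1 = 88.
φ(643) = 643 − 1 = 642.
Multiply: 88 · 642 = 56496.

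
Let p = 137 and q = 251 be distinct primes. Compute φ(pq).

φ(137) = 137 − 1 = 136.
φ(251) = 251 − 1 = 250.
Since φ is multiplicative, φ(34387) = 136 · 250 = 34000.

34000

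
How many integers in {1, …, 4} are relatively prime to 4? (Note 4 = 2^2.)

φ(2^2) = 2^2 − 2^1 = 4 − 2 = 2.

2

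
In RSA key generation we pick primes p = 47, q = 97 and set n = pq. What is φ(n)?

For distinct primes, φ(pq) = (p−1)(q−1) = 46 × 96 = 4416.

4416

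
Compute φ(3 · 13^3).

4056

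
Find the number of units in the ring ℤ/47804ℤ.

47804 = 2^2 · 17 · 19 · 37.
φ(47804) = 47804 · (1 − 1/2) · (1 − 1/17) · (1 − 1/19) · (1 − 1/37)
       = 47804 · 10368/23902 = 20736.

20736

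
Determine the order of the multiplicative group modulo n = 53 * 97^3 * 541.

25363653120

φ(26169072929) = 26169072929 · (1 − 1/53) · (1 − 1/97) · (1 − 1/541)
       = 26169072929 · 2695680/2781281 = 25363653120.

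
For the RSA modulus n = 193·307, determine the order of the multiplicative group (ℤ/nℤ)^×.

58752

For distinct primes, φ(pq) = (p−1)(q−1) = 192 × 306 = 58752.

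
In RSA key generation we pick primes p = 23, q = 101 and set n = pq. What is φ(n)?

φ(pq) = (p−1)(q−1) = 22 · 100 = 2200.

2200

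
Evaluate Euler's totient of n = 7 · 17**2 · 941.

φ(7) = 7 − 1 = 6.
φ(17^2) = 17^2 − 17^1 = 289 − 17 = 272.
φ(941) = 941 − 1 = 940.
φ(1903643) = 6 × 272 × 940 = 1534080.

1534080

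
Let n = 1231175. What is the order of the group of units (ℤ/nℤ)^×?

Factor 1231175: 1231175 = 5^2 × 11^3 × 37.
φ(1231175) = 1231175 · (1 − 1/5) · (1 − 1/11) · (1 − 1/37)
       = 1231175 · 1440/2035 = 871200.

871200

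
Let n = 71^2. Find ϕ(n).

4970

φ(71^2) = 71^2 − 71^1 = 5041 − 71 = 4970.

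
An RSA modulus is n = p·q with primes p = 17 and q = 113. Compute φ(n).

φ(1921) = 1921 · (1 − 1/17) · (1 − 1/113)
       = 1921 · 1792/1921 = 1792.

1792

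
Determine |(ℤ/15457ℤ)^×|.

First factor: 15457 = 13 × 29 × 41.
φ(15457) = 15457 · (1 − 1/13) · (1 − 1/29) · (1 − 1/41)
       = 15457 · 13440/15457 = 13440.

13440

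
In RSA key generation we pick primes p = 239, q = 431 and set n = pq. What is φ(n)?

102340

φ(n) = (p − 1)(q − 1) = (239−1)(431−1) = 238·430 = 102340.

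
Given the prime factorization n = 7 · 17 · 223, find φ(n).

φ(26537) = 26537 · (1 − 1/7) · (1 − 1/17) · (1 − 1/223)
       = 26537 · 21312/26537 = 21312.

21312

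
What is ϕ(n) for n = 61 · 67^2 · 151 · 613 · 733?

φ(18578935921891) = 18578935921891 · (1 − 1/61) · (1 − 1/67) · (1 − 1/151) · (1 − 1/613) · (1 − 1/733)
       = 18578935921891 · 266102496000/277297551073 = 17828867232000.

17828867232000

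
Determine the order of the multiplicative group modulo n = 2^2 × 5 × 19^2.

2736

φ(2^2) = 2^2 − 2^1 = 4 − 2 = 2.
φ(5) = 5 − 1 = 4.
φ(19^2) = 19^2 − 19^1 = 361 − 19 = 342.
Multiply: 2 · 4 · 342 = 2736.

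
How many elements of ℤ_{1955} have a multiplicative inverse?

1408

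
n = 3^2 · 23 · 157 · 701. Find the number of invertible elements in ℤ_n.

14414400

φ(3^2) = 3^2 − 3^1 = 9 − 3 = 6.
φ(23) = 23 − 1 = 22.
φ(157) = 157 − 1 = 156.
φ(701) = 701 − 1 = 700.
Multiply: 6 · 22 · 156 · 700 = 14414400.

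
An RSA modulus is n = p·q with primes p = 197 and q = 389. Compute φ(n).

76048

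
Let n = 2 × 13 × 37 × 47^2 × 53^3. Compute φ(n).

136425174912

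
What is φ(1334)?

Factor 1334: 1334 = 2 * 23 * 29.
φ(1334) = 1334 · (1 − 1/2) · (1 − 1/23) · (1 − 1/29)
       = 1334 · 616/1334 = 616.

616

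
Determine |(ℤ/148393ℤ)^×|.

First factor: 148393 = 7 × 17 × 29 × 43.
φ(7) = 7 − 1 = 6.
φ(17) = 17 − 1 = 16.
φ(29) = 29 − 1 = 28.
φ(43) = 43 − 1 = 42.
Multiply: 6 · 16 · 28 · 42 = 112896.

112896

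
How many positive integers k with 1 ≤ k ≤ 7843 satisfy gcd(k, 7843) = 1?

First factor: 7843 = 11 × 23 × 31.
φ(11) = 11 − 1 = 10.
φ(23) = 23 − 1 = 22.
φ(31) = 31 − 1 = 30.
φ(7843) = 10 × 22 × 30 = 6600.

6600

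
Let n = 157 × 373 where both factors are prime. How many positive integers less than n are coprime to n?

58032

φ(pq) = (p−1)(q−1) = 156 · 372 = 58032.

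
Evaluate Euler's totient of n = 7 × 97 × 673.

387072

φ(7) = 7 − 1 = 6.
φ(97) = 97 − 1 = 96.
φ(673) = 673 − 1 = 672.
Since φ is multiplicative, φ(456967) = 6 · 96 · 672 = 387072.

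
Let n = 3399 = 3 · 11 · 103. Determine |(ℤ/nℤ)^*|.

2040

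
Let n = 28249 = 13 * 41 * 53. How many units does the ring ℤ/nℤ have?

24960

φ(28249) = 28249 · (1 − 1/13) · (1 − 1/41) · (1 − 1/53)
       = 28249 · 24960/28249 = 24960.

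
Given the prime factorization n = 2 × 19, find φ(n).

18

φ(2) = 2 − 1 = 1.
φ(19) = 19 − 1 = 18.
Multiply: 1 · 18 = 18.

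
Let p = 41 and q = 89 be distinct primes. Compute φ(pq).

φ(n) = (p − 1)(q − 1) = (41−1)(89−1) = 40·88 = 3520.

3520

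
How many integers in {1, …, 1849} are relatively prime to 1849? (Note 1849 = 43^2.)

1806

φ(43^2) = 43^2 − 43^1 = 1849 − 43 = 1806.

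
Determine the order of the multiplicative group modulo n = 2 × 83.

φ(166) = 166 · (1 − 1/2) · (1 − 1/83)
       = 166 · 82/166 = 82.

82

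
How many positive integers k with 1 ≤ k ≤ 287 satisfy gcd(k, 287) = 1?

240

287 = 7 × 41.
φ(7) = 7 − 1 = 6.
φ(41) = 41 − 1 = 40.
Multiply: 6 · 40 = 240.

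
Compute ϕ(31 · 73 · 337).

φ(762631) = 762631 · (1 − 1/31) · (1 − 1/73) · (1 − 1/337)
       = 762631 · 725760/762631 = 725760.

725760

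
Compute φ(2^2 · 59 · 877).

101616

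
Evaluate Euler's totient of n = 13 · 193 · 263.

603648

φ(13) = 13 − 1 = 12.
φ(193) = 193 − 1 = 192.
φ(263) = 263 − 1 = 262.
Since φ is multiplicative, φ(659867) = 12 · 192 · 262 = 603648.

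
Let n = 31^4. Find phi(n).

φ(31^4) = 31^3·(31−1) = 29791·30 = 893730.

893730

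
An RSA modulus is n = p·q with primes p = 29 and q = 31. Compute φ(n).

φ(899) = 899 · (1 − 1/29) · (1 − 1/31)
       = 899 · 840/899 = 840.

840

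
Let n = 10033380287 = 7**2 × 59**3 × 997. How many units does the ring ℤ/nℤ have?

φ(7^2) = 7^2 − 7^1 = 49 − 7 = 42.
φ(59^3) = 59^2·(59−1) = 3481·58 = 201898.
φ(997) = 997 − 1 = 996.
Multiply: 42 · 201898 · 996 = 8445797136.

8445797136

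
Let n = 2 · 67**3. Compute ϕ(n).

φ(2) = 2 − 1 = 1.
φ(67^3) = 67^2·(67−1) = 4489·66 = 296274.
φ(601526) = 1 × 296274 = 296274.

296274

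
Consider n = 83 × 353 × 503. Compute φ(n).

14489728

φ(83) = 83 − 1 = 82.
φ(353) = 353 − 1 = 352.
φ(503) = 503 − 1 = 502.
Multiply: 82 · 352 · 502 = 14489728.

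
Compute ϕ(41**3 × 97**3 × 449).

φ(28243148789017) = 28243148789017 · (1 − 1/41) · (1 − 1/97) · (1 − 1/449)
       = 28243148789017 · 1720320/1785673 = 27209491169280.

27209491169280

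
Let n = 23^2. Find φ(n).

506

φ(529) = 529 · (1 − 1/23)
       = 529 · 22/23 = 506.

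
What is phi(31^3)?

28830

φ(29791) = 29791 · (1 − 1/31)
       = 29791 · 30/31 = 28830.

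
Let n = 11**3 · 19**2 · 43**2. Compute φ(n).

747358920

φ(11^3) = 11^3 − 11^2 = 1331 − 121 = 1210.
φ(19^2) = 19^1·(19−1) = 19·18 = 342.
φ(43^2) = 43^2 − 43^1 = 1849 − 43 = 1806.
Multiply: 1210 · 342 · 1806 = 747358920.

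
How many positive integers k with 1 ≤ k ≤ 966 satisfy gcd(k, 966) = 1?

264

First factor: 966 = 2 · 3 · 7 · 23.
φ(2) = 2 − 1 = 1.
φ(3) = 3 − 1 = 2.
φ(7) = 7 − 1 = 6.
φ(23) = 23 − 1 = 22.
φ(966) = 1 × 2 × 6 × 22 = 264.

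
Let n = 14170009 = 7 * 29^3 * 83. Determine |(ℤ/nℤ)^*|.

φ(7) = 7 − 1 = 6.
φ(29^3) = 29^2·(29−1) = 841·28 = 23548.
φ(83) = 83 − 1 = 82.
φ(14170009) = 6 × 23548 × 82 = 11585616.

11585616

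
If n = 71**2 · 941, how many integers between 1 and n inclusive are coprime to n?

φ(4743581) = 4743581 · (1 − 1/71) · (1 − 1/941)
       = 4743581 · 65800/66811 = 4671800.

4671800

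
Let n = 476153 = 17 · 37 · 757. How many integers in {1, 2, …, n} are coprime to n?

φ(476153) = 476153 · (1 − 1/17) · (1 − 1/37) · (1 − 1/757)
       = 476153 · 435456/476153 = 435456.

435456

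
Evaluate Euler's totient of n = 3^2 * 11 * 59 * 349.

φ(2038509) = 2038509 · (1 − 1/3) · (1 − 1/11) · (1 − 1/59) · (1 − 1/349)
       = 2038509 · 403680/679503 = 1211040.

1211040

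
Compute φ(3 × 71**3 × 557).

392391440

φ(3) = 3 − 1 = 2.
φ(71^3) = 71^3 − 71^2 = 357911 − 5041 = 352870.
φ(557) = 557 − 1 = 556.
φ(598069281) = 2 × 352870 × 556 = 392391440.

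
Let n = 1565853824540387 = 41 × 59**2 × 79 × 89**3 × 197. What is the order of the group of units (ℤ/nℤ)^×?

1458657589509120

φ(1565853824540387) = 1565853824540387 · (1 − 1/41) · (1 − 1/59) · (1 − 1/79) · (1 − 1/89) · (1 − 1/197)
       = 1565853824540387 · 3121198080/3350573833 = 1458657589509120.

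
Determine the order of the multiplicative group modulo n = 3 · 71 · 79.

φ(16827) = 16827 · (1 − 1/3) · (1 − 1/71) · (1 − 1/79)
       = 16827 · 10920/16827 = 10920.

10920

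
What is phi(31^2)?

930

φ(31^2) = 31^1·(31−1) = 31·30 = 930.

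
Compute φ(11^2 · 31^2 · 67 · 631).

φ(4916011837) = 4916011837 · (1 − 1/11) · (1 − 1/31) · (1 − 1/67) · (1 − 1/631)
       = 4916011837 · 12474000/14416457 = 4253634000.

4253634000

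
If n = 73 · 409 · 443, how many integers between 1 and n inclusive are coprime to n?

φ(13226651) = 13226651 · (1 − 1/73) · (1 − 1/409) · (1 − 1/443)
       = 13226651 · 12984192/13226651 = 12984192.

12984192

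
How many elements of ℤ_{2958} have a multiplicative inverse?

896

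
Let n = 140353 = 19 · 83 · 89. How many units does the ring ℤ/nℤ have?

φ(19) = 19 − 1 = 18.
φ(83) = 83 − 1 = 82.
φ(89) = 89 − 1 = 88.
φ(140353) = 18 × 82 × 88 = 129888.

129888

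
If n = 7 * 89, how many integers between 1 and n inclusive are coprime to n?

φ(623) = 623 · (1 − 1/7) · (1 − 1/89)
       = 623 · 528/623 = 528.

528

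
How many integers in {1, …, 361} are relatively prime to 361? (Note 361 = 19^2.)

342

φ(361) = 361 · (1 − 1/19)
       = 361 · 18/19 = 342.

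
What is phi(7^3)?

294

φ(7^3) = 7^3 − 7^2 = 343 − 49 = 294.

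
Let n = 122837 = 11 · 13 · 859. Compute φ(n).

φ(122837) = 122837 · (1 − 1/11) · (1 − 1/13) · (1 − 1/859)
       = 122837 · 102960/122837 = 102960.

102960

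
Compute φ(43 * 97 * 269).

φ(43) = 43 − 1 = 42.
φ(97) = 97 − 1 = 96.
φ(269) = 269 − 1 = 268.
Since φ is multiplicative, φ(1121999) = 42 · 96 · 268 = 1080576.

1080576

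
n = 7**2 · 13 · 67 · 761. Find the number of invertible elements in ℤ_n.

25280640

φ(7^2) = 7^1·(7−1) = 7·6 = 42.
φ(13) = 13 − 1 = 12.
φ(67) = 67 − 1 = 66.
φ(761) = 761 − 1 = 760.
Multiply: 42 · 12 · 66 · 760 = 25280640.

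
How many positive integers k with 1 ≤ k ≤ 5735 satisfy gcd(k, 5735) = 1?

Prime factorization: 5735 = 5 × 31 × 37.
φ(5735) = 5735 · (1 − 1/5) · (1 − 1/31) · (1 − 1/37)
       = 5735 · 4320/5735 = 4320.

4320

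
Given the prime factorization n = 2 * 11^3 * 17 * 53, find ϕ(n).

1006720

φ(2398462) = 2398462 · (1 − 1/2) · (1 − 1/11) · (1 − 1/17) · (1 − 1/53)
       = 2398462 · 8320/19822 = 1006720.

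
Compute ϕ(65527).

47520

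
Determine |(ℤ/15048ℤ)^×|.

Factor 15048: 15048 = 2**3 * 3**2 * 11 * 19.
φ(2^3) = 2^3 − 2^2 = 8 − 4 = 4.
φ(3^2) = 3^2 − 3^1 = 9 − 3 = 6.
φ(11) = 11 − 1 = 10.
φ(19) = 19 − 1 = 18.
Multiply: 4 · 6 · 10 · 18 = 4320.

4320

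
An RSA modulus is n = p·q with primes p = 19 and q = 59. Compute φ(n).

1044

φ(19) = 19 − 1 = 18.
φ(59) = 59 − 1 = 58.
Since φ is multiplicative, φ(1121) = 18 · 58 = 1044.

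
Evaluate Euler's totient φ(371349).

217800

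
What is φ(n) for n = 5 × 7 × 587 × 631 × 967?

8559069120

φ(12536086465) = 12536086465 · (1 − 1/5) · (1 − 1/7) · (1 − 1/587) · (1 − 1/631) · (1 − 1/967)
       = 12536086465 · 8559069120/12536086465 = 8559069120.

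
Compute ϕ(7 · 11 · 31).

φ(7) = 7 − 1 = 6.
φ(11) = 11 − 1 = 10.
φ(31) = 31 − 1 = 30.
Multiply: 6 · 10 · 30 = 1800.

1800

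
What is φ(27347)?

27347 = 23 · 29 · 41.
φ(27347) = 27347 · (1 − 1/23) · (1 − 1/29) · (1 − 1/41)
       = 27347 · 24640/27347 = 24640.

24640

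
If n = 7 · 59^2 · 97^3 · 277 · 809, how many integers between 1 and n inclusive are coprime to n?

φ(4983627306562163) = 4983627306562163 · (1 − 1/7) · (1 − 1/59) · (1 − 1/97) · (1 − 1/277) · (1 − 1/809)
       = 4983627306562163 · 7450251264/8977389673 = 4135865434435584.

4135865434435584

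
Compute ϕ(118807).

118807 = 13**2 * 19 * 37.
φ(13^2) = 13^1·(13−1) = 13·12 = 156.
φ(19) = 19 − 1 = 18.
φ(37) = 37 − 1 = 36.
Multiply: 156 · 18 · 36 = 101088.

101088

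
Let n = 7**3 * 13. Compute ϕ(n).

3528

φ(4459) = 4459 · (1 − 1/7) · (1 − 1/13)
       = 4459 · 72/91 = 3528.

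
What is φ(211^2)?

44310

φ(44521) = 44521 · (1 − 1/211)
       = 44521 · 210/211 = 44310.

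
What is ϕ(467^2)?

φ(467^2) = 467^1·(467−1) = 467·466 = 217622.

217622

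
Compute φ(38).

38 = 2 · 19.
φ(2) = 2 − 1 = 1.
φ(19) = 19 − 1 = 18.
Since φ is multiplicative, φ(38) = 1 · 18 = 18.

18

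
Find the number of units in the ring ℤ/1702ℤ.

792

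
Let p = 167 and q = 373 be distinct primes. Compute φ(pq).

61752

φ(167) = 167 − 1 = 166.
φ(373) = 373 − 1 = 372.
φ(62291) = 166 × 372 = 61752.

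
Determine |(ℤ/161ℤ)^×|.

Prime factorization: 161 = 7 · 23.
φ(161) = 161 · (1 − 1/7) · (1 − 1/23)
       = 161 · 132/161 = 132.

132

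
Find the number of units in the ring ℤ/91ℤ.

Factor 91: 91 = 7 × 13.
φ(7) = 7 − 1 = 6.
φ(13) = 13 − 1 = 12.
Multiply: 6 · 12 = 72.

72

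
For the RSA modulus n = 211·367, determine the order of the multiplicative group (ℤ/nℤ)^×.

φ(77437) = 77437 · (1 − 1/211) · (1 − 1/367)
       = 77437 · 76860/77437 = 76860.

76860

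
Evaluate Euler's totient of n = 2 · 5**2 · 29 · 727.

406560

φ(1054150) = 1054150 · (1 − 1/2) · (1 − 1/5) · (1 − 1/29) · (1 − 1/727)
       = 1054150 · 81312/210830 = 406560.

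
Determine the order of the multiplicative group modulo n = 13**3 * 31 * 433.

φ(13^3) = 13^2·(13−1) = 169·12 = 2028.
φ(31) = 31 − 1 = 30.
φ(433) = 433 − 1 = 432.
φ(29490331) = 2028 × 30 × 432 = 26282880.

26282880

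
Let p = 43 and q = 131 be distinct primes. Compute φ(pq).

φ(5633) = 5633 · (1 − 1/43) · (1 − 1/131)
       = 5633 · 5460/5633 = 5460.

5460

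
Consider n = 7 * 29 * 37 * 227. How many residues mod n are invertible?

φ(1704997) = 1704997 · (1 − 1/7) · (1 − 1/29) · (1 − 1/37) · (1 − 1/227)
       = 1704997 · 1366848/1704997 = 1366848.

1366848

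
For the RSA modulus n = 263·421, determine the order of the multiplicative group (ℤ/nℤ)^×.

110040

φ(263) = 263 − 1 = 262.
φ(421) = 421 − 1 = 420.
Since φ is multiplicative, φ(110723) = 262 · 420 = 110040.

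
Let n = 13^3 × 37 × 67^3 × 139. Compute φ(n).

φ(13^3) = 13^3 − 13^2 = 2197 − 169 = 2028.
φ(37) = 37 − 1 = 36.
φ(67^3) = 67^2·(67−1) = 4489·66 = 296274.
φ(139) = 139 − 1 = 138.
Since φ is multiplicative, φ(3398372567473) = 2028 · 36 · 296274 · 138 = 2984991362496.

2984991362496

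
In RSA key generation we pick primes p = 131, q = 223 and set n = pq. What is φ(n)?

28860

φ(29213) = 29213 · (1 − 1/131) · (1 − 1/223)
       = 29213 · 28860/29213 = 28860.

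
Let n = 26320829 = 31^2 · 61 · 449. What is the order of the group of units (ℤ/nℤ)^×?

24998400

φ(26320829) = 26320829 · (1 − 1/31) · (1 − 1/61) · (1 − 1/449)
       = 26320829 · 806400/849059 = 24998400.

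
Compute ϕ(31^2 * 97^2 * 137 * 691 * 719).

φ(615452246279077) = 615452246279077 · (1 − 1/31) · (1 − 1/97) · (1 − 1/137) · (1 − 1/691) · (1 − 1/719)
       = 615452246279077 · 194046105600/204673178011 = 583496639539200.

583496639539200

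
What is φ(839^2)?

φ(703921) = 703921 · (1 − 1/839)
       = 703921 · 838/839 = 703082.

703082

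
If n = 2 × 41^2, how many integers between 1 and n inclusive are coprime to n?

1640

φ(3362) = 3362 · (1 − 1/2) · (1 − 1/41)
       = 3362 · 40/82 = 1640.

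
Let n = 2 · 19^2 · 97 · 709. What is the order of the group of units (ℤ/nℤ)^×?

φ(49654106) = 49654106 · (1 − 1/2) · (1 − 1/19) · (1 − 1/97) · (1 − 1/709)
       = 49654106 · 1223424/2613374 = 23245056.

23245056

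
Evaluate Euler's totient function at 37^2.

1332

φ(37^2) = 37^1·(37−1) = 37·36 = 1332.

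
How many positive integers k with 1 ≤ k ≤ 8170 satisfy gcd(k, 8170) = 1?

Prime factorization: 8170 = 2 · 5 · 19 · 43.
φ(2) = 2 − 1 = 1.
φ(5) = 5 − 1 = 4.
φ(19) = 19 − 1 = 18.
φ(43) = 43 − 1 = 42.
Since φ is multiplicative, φ(8170) = 1 · 4 · 18 · 42 = 3024.

3024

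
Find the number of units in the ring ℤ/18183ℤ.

10080

Factor 18183: 18183 = 3 · 11 · 19 · 29.
φ(3) = 3 − 1 = 2.
φ(11) = 11 − 1 = 10.
φ(19) = 19 − 1 = 18.
φ(29) = 29 − 1 = 28.
φ(18183) = 2 × 10 × 18 × 28 = 10080.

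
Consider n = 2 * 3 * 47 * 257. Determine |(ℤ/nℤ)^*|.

23552

φ(2) = 2 − 1 = 1.
φ(3) = 3 − 1 = 2.
φ(47) = 47 − 1 = 46.
φ(257) = 257 − 1 = 256.
Since φ is multiplicative, φ(72474) = 1 · 2 · 46 · 256 = 23552.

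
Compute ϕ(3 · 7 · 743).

φ(15603) = 15603 · (1 − 1/3) · (1 − 1/7) · (1 − 1/743)
       = 15603 · 8904/15603 = 8904.

8904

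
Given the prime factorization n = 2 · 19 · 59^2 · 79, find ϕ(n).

φ(2) = 2 − 1 = 1.
φ(19) = 19 − 1 = 18.
φ(59^2) = 59^1·(59−1) = 59·58 = 3422.
φ(79) = 79 − 1 = 78.
φ(10449962) = 1 × 18 × 3422 × 78 = 4804488.

4804488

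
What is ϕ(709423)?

580800

First factor: 709423 = 11^3 × 13 × 41.
φ(11^3) = 11^2·(11−1) = 121·10 = 1210.
φ(13) = 13 − 1 = 12.
φ(41) = 41 − 1 = 40.
Since φ is multiplicative, φ(709423) = 1210 · 12 · 40 = 580800.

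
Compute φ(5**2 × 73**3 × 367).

φ(5^2) = 5^1·(5−1) = 5·4 = 20.
φ(73^3) = 73^3 − 73^2 = 389017 − 5329 = 383688.
φ(367) = 367 − 1 = 366.
Since φ is multiplicative, φ(3569230975) = 20 · 383688 · 366 = 2808596160.

2808596160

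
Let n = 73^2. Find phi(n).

φ(73^2) = 73^1·(73−1) = 73·72 = 5256.

5256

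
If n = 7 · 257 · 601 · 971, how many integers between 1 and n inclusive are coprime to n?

893952000

φ(7) = 7 − 1 = 6.
φ(257) = 257 − 1 = 256.
φ(601) = 601 − 1 = 600.
φ(971) = 971 − 1 = 970.
φ(1049844229) = 6 × 256 × 600 × 970 = 893952000.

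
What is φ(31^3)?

φ(31^3) = 31^3 − 31^2 = 29791 − 961 = 28830.

28830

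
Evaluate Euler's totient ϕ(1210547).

1210547 = 13**3 * 19 * 29.
φ(13^3) = 13^3 − 13^2 = 2197 − 169 = 2028.
φ(19) = 19 − 1 = 18.
φ(29) = 29 − 1 = 28.
φ(1210547) = 2028 × 18 × 28 = 1022112.

1022112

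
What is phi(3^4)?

54

φ(3^4) = 3^4 − 3^3 = 81 − 27 = 54.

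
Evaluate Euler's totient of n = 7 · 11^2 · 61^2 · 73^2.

φ(7) = 7 − 1 = 6.
φ(11^2) = 11^1·(11−1) = 11·10 = 110.
φ(61^2) = 61^1·(61−1) = 61·60 = 3660.
φ(73^2) = 73^2 − 73^1 = 5329 − 73 = 5256.
Since φ is multiplicative, φ(16795340023) = 6 · 110 · 3660 · 5256 = 12696393600.

12696393600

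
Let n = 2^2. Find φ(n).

2

φ(2^2) = 2^1·(2−1) = 2·1 = 2.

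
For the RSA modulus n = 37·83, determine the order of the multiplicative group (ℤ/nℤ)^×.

2952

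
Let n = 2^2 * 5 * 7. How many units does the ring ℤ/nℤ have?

48

φ(140) = 140 · (1 − 1/2) · (1 − 1/5) · (1 − 1/7)
       = 140 · 24/70 = 48.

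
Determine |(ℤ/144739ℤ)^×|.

Prime factorization: 144739 = 7 · 23 · 29 · 31.
φ(144739) = 144739 · (1 − 1/7) · (1 − 1/23) · (1 − 1/29) · (1 − 1/31)
       = 144739 · 110880/144739 = 110880.

110880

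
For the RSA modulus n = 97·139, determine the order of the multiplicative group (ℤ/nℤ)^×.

13248

φ(97) = 97 − 1 = 96.
φ(139) = 139 − 1 = 138.
Since φ is multiplicative, φ(13483) = 96 · 138 = 13248.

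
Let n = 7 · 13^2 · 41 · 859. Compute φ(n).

32123520

φ(7) = 7 − 1 = 6.
φ(13^2) = 13^2 − 13^1 = 169 − 13 = 156.
φ(41) = 41 − 1 = 40.
φ(859) = 859 − 1 = 858.
Since φ is multiplicative, φ(41664077) = 6 · 156 · 40 · 858 = 32123520.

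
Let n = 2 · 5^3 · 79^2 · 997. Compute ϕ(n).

613735200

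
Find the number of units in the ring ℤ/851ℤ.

792

Prime factorization: 851 = 23 × 37.
φ(851) = 851 · (1 − 1/23) · (1 − 1/37)
       = 851 · 792/851 = 792.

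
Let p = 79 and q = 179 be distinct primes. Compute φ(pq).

φ(n) = (p − 1)(q − 1) = (79−1)(179−1) = 78·178 = 13884.

13884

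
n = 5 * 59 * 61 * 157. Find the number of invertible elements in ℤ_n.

φ(2825215) = 2825215 · (1 − 1/5) · (1 − 1/59) · (1 − 1/61) · (1 − 1/157)
       = 2825215 · 2171520/2825215 = 2171520.

2171520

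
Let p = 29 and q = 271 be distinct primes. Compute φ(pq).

φ(7859) = 7859 · (1 − 1/29) · (1 − 1/271)
       = 7859 · 7560/7859 = 7560.

7560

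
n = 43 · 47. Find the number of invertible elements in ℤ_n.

φ(2021) = 2021 · (1 − 1/43) · (1 − 1/47)
       = 2021 · 1932/2021 = 1932.

1932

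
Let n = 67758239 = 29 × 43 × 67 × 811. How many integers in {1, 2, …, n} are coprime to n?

φ(67758239) = 67758239 · (1 − 1/29) · (1 − 1/43) · (1 − 1/67) · (1 − 1/811)
       = 67758239 · 62868960/67758239 = 62868960.

62868960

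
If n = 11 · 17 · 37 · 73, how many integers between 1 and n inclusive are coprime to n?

414720

φ(505087) = 505087 · (1 − 1/11) · (1 − 1/17) · (1 − 1/37) · (1 − 1/73)
       = 505087 · 414720/505087 = 414720.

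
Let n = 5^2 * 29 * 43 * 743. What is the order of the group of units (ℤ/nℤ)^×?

17451840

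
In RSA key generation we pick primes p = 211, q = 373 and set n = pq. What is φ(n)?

78120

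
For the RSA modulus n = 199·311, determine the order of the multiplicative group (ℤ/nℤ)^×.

61380

φ(61889) = 61889 · (1 − 1/199) · (1 − 1/311)
       = 61889 · 61380/61889 = 61380.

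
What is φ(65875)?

65875 = 5^3 · 17 · 31.
φ(65875) = 65875 · (1 − 1/5) · (1 − 1/17) · (1 − 1/31)
       = 65875 · 1920/2635 = 48000.

48000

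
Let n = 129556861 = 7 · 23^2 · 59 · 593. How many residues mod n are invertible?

104244096

φ(7) = 7 − 1 = 6.
φ(23^2) = 23^1·(23−1) = 23·22 = 506.
φ(59) = 59 − 1 = 58.
φ(593) = 593 − 1 = 592.
φ(129556861) = 6 × 506 × 58 × 592 = 104244096.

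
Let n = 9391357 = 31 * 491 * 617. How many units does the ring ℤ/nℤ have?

9055200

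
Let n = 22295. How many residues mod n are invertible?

14112

Factor 22295: 22295 = 5 * 7**3 * 13.
φ(22295) = 22295 · (1 − 1/5) · (1 − 1/7) · (1 − 1/13)
       = 22295 · 288/455 = 14112.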